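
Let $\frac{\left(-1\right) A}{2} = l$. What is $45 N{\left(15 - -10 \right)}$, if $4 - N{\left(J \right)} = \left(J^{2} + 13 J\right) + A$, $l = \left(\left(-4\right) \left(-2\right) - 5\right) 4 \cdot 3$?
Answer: $-39330$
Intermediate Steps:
$l = 36$ ($l = \left(8 - 5\right) 4 \cdot 3 = 3 \cdot 4 \cdot 3 = 12 \cdot 3 = 36$)
$A = -72$ ($A = \left(-2\right) 36 = -72$)
$N{\left(J \right)} = 76 - J^{2} - 13 J$ ($N{\left(J \right)} = 4 - \left(\left(J^{2} + 13 J\right) - 72\right) = 4 - \left(-72 + J^{2} + 13 J\right) = 76 - J^{2} - 13 J$)
$45 N{\left(15 - -10 \right)} = 45 \left(76 - \left(15 - -10\right)^{2} - 13 \left(15 - -10\right)\right) = 45 \left(76 - \left(15 + 10\right)^{2} - 13 \left(15 + 10\right)\right) = 45 \left(76 - 25^{2} - 325\right) = 45 \left(76 - 625 - 325\right) = 45 \left(-874\right) = -39330$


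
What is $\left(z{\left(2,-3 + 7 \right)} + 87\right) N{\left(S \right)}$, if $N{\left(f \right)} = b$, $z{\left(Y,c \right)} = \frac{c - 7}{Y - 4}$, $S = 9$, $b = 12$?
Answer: $1062$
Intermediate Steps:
$z{\left(Y,c \right)} = \frac{-7 + c}{-4 + Y}$
$N{\left(f \right)} = 12$
$\left(z{\left(2,-3 + 7 \right)} + 87\right) N{\left(S \right)} = \left(\frac{-7 + \left(-3 + 7\right)}{-4 + 2} + 87\right) 12 = \left(\frac{-7 + 4}{-2} + 87\right) 12 = \left(\left(- \frac{1}{2}\right) \left(-3\right) + 87\right) 12 = \left(\frac{3}{2} + 87\right) 12 = \frac{177}{2} \cdot 12 = 1062$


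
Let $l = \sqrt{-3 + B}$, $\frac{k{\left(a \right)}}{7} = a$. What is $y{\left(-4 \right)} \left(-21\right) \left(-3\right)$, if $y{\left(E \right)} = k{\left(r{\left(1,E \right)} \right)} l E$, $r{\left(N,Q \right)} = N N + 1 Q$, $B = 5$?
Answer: $5292 \sqrt{2} \approx 7484.0$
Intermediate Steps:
$r{\left(N,Q \right)} = Q + N^{2}$ ($r{\left(N,Q \right)} = N^{2} + Q = Q + N^{2}$)
$k{\left(a \right)} = 7 a$
$l = \sqrt{2}$ ($l = \sqrt{-3 + 5} = \sqrt{2} \approx 1.4142$)
$y{\left(E \right)} = E \sqrt{2} \left(7 + 7 E\right)$ ($y{\left(E \right)} = 7 \left(E + 1^{2}\right) \sqrt{2} E = 7 \left(E + 1\right) \sqrt{2} E = 7 \left(1 + E\right) \sqrt{2} E = \left(7 + 7 E\right) \sqrt{2} E = \sqrt{2} \left(7 + 7 E\right) E = E \sqrt{2} \left(7 + 7 E\right)$)
$y{\left(-4 \right)} \left(-21\right) \left(-3\right) = 7 \left(-4\right) \sqrt{2} \left(1 - 4\right) \left(-21\right) \left(-3\right) = 7 \left(-4\right) \sqrt{2} \left(-3\right) \left(-21\right) \left(-3\right) = 84 \sqrt{2} \left(-21\right) \left(-3\right) = - 1764 \sqrt{2} \left(-3\right) = 5292 \sqrt{2}$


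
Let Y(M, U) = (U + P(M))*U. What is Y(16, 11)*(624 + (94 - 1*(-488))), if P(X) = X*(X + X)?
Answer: 6938118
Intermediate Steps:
P(X) = 2*X² (P(X) = X*(2*X) = 2*X²)
Y(M, U) = U*(U + 2*M²) (Y(M, U) = (U + 2*M²)*U = U*(U + 2*M²))
Y(16, 11)*(624 + (94 - 1*(-488))) = (11*(11 + 2*16²))*(624 + (94 - 1*(-488))) = (11*(11 + 2*256))*(624 + (94 + 488)) = (11*(11 + 512))*(624 + 582) = (11*523)*1206 = 5753*1206 = 6938118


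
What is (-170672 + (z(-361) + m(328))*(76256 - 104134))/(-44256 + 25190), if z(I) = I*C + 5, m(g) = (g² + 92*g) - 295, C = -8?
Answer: 1956535498/9533 ≈ 2.0524e+5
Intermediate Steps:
m(g) = -295 + g² + 92*g
z(I) = 5 - 8*I (z(I) = I*(-8) + 5 = -8*I + 5 = 5 - 8*I)
(-170672 + (z(-361) + m(328))*(76256 - 104134))/(-44256 + 25190) = (-170672 + ((5 - 8*(-361)) + (-295 + 328² + 92*328))*(76256 - 104134))/(-44256 + 25190) = (-170672 + ((5 + 2888) + (-295 + 107584 + 30176))*(-27878))/(-19066) = (-170672 + (2893 + 137465)*(-27878))*(-1/19066) = (-170672 + 140358*(-27878))*(-1/19066) = (-170672 - 3912900324)*(-1/19066) = -3913070996*(-1/19066) = 1956535498/9533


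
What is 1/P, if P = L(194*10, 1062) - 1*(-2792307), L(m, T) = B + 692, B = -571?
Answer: 1/2792428 ≈ 3.5811e-7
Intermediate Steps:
L(m, T) = 121 (L(m, T) = -571 + 692 = 121)
P = 2792428 (P = 121 - 1*(-2792307) = 121 + 2792307 = 2792428)
1/P = 1/2792428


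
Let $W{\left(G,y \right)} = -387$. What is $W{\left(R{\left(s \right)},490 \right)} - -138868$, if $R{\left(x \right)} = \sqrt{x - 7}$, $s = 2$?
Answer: $138481$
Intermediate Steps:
$R{\left(x \right)} = \sqrt{-7 + x}$
$W{\left(R{\left(s \right)},490 \right)} - -138868 = -387 - -138868 = -387 + 138868 = 138481$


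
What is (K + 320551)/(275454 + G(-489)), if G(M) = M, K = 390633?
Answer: 711184/274965 ≈ 2.5865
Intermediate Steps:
(K + 320551)/(275454 + G(-489)) = (390633 + 320551)/(275454 - 489) = 711184/274965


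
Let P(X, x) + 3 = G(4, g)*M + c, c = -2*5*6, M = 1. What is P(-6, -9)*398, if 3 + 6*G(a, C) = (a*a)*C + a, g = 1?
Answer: -71839/3 ≈ -23946.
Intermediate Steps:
G(a, C) = -½ + a/6 + C*a²/6 (G(a, C) = -½ + ((a*a)*C + a)/6 = -½ + (a²*C + a)/6 = -½ + (C*a² + a)/6 = -½ + (a + C*a²)/6 = -½ + (a/6 + C*a²/6) = -½ + a/6 + C*a²/6)
c = -60 (c = -10*6 = -60)
P(X, x) = -361/6 (P(X, x) = -3 + ((-½ + (⅙)*4 + (⅙)*1*4²)*1 - 60) = -3 + ((-½ + ⅔ + (⅙)*1*16)*1 - 60) = -3 + ((-½ + ⅔ + 8/3)*1 - 60) = -3 + ((17/6)*1 - 60) = -3 + (17/6 - 60) = -3 - 343/6 = -361/6)
P(-6, -9)*398 = -361/6*398 = -71839/3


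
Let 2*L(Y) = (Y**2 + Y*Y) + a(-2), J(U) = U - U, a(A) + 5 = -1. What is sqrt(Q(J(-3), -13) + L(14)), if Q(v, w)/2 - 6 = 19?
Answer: 9*sqrt(3) ≈ 15.588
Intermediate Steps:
a(A) = -6 (a(A) = -5 - 1 = -6)
J(U) = 0
Q(v, w) = 50 (Q(v, w) = 12 + 2*19 = 12 + 38 = 50)
L(Y) = -3 + Y**2 (L(Y) = ((Y**2 + Y*Y) - 6)/2 = ((Y**2 + Y**2) - 6)/2 = (2*Y**2 - 6)/2 = (-6 + 2*Y**2)/2 = -3 + Y**2)
sqrt(Q(J(-3), -13) + L(14)) = sqrt(50 + (-3 + 14**2)) = sqrt(50 + (-3 + 196)) = sqrt(50 + 193) = sqrt(243) = 9*sqrt(3)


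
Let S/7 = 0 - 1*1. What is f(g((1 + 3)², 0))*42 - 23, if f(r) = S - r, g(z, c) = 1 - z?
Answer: 313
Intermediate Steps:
S = -7 (S = 7*(0 - 1*1) = 7*(0 - 1) = 7*(-1) = -7)
f(r) = -7 - r
f(g((1 + 3)², 0))*42 - 23 = (-7 - (1 - (1 + 3)²))*42 - 23 = (-7 - (1 - 1*4²))*42 - 23 = (-7 - (1 - 1*16))*42 - 23 = (-7 - (1 - 16))*42 - 23 = (-7 - 1*(-15))*42 - 23 = (-7 + 15)*42 - 23 = 8*42 - 23 = 336 - 23 = 313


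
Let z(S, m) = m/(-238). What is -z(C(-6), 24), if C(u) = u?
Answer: 12/119 ≈ 0.10084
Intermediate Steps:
z(S, m) = -m/238 (z(S, m) = m*(-1/238) = -m/238)
-z(C(-6), 24) = -(-1)*24/238 = -1*(-12/119) = 12/119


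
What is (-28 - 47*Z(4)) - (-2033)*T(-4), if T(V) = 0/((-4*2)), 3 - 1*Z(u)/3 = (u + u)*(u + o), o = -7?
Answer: -3835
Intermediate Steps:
Z(u) = 9 - 6*u*(-7 + u) (Z(u) = 9 - 3*(u + u)*(u - 7) = 9 - 3*2*u*(-7 + u) = 9 - 6*u*(-7 + u))
T(V) = 0 (T(V) = 0/(-8) = 0*(-⅛) = 0)
(-28 - 47*Z(4)) - (-2033)*T(-4) = (-28 - 47*(9 - 6*4² + 42*4)) - (-2033)*0 = (-28 - 47*(9 - 6*16 + 168)) - 1*0 = (-28 - 47*(9 - 96 + 168)) + 0 = (-28 - 47*81) + 0 = (-28 - 3807) + 0 = -3835 + 0 = -3835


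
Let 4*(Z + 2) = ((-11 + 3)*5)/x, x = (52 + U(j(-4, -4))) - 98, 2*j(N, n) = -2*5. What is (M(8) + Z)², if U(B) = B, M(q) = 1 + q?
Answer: 134689/2601 ≈ 51.784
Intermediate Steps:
j(N, n) = -5 (j(N, n) = (-2*5)/2 = (½)*(-10) = -5)
x = -51 (x = (52 - 5) - 98 = 47 - 98 = -51)
Z = -92/51 (Z = -2 + (((-11 + 3)*5)/(-51))/4 = -2 + (-8*5*(-1/51))/4 = -2 + (-40*(-1/51))/4 = -2 + (¼)*(40/51) = -2 + 10/51 = -92/51 ≈ -1.8039)
(M(8) + Z)² = ((1 + 8) - 92/51)² = (9 - 92/51)² = (367/51)² = 134689/2601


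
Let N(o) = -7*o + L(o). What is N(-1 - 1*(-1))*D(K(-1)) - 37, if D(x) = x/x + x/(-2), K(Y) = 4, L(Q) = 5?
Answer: -42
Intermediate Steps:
D(x) = 1 - x/2 (D(x) = 1 + x*(-½) = 1 - x/2)
N(o) = 5 - 7*o (N(o) = -7*o + 5 = 5 - 7*o)
N(-1 - 1*(-1))*D(K(-1)) - 37 = (5 - 7*(-1 - 1*(-1)))*(1 - ½*4) - 37 = (5 - 7*(-1 + 1))*(1 - 2) - 37 = (5 - 7*0)*(-1) - 37 = (5 + 0)*(-1) - 37 = 5*(-1) - 37 = -5 - 37 = -42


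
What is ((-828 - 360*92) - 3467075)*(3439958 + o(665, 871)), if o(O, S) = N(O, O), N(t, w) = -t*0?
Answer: -12043372077034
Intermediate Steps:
N(t, w) = 0
o(O, S) = 0
((-828 - 360*92) - 3467075)*(3439958 + o(665, 871)) = ((-828 - 360*92) - 3467075)*(3439958 + 0) = ((-828 - 33120) - 3467075)*3439958 = (-33948 - 3467075)*3439958 = -3501023*3439958 = -12043372077034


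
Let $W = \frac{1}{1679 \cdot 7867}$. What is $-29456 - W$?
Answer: $- \frac{389075261009}{13208693} \approx -29456.0$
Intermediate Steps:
$W = \frac{1}{13208693}$ ($W = \frac{1}{1679} \cdot \frac{1}{7867} = \frac{1}{13208693} \approx 7.5708 \cdot 10^{-8}$)
$-29456 - W = -29456 - \frac{1}{13208693} = - \frac{389075261009}{13208693}$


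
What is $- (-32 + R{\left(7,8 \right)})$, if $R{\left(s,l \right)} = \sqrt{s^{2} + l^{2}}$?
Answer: $32 - \sqrt{113} \approx 21.37$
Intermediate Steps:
$R{\left(s,l \right)} = \sqrt{l^{2} + s^{2}}$
$- (-32 + R{\left(7,8 \right)}) = - (-32 + \sqrt{8^{2} + 7^{2}}) = - (-32 + \sqrt{64 + 49}) = - (-32 + \sqrt{113}) = 32 - \sqrt{113}$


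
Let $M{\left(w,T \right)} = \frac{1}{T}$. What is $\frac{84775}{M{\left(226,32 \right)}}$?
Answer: $2712800$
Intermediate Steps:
$\frac{84775}{M{\left(226,32 \right)}} = \frac{84775}{\frac{1}{32}} = 84775 \frac{1}{\frac{1}{32}} = 84775 \cdot 32 = 2712800$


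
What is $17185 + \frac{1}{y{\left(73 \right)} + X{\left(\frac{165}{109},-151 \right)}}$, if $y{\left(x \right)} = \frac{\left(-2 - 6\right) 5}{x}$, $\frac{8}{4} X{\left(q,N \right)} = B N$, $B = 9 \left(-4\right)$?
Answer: $\frac{3409057263}{198374} \approx 17185.0$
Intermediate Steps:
$B = -36$
$X{\left(q,N \right)} = - 18 N$ ($X{\left(q,N \right)} = \frac{\left(-36\right) N}{2} = - 18 N$)
$y{\left(x \right)} = - \frac{40}{x}$ ($y{\left(x \right)} = \frac{\left(-8\right) 5}{x} = - \frac{40}{x}$)
$17185 + \frac{1}{y{\left(73 \right)} + X{\left(\frac{165}{109},-151 \right)}} = 17185 + \frac{1}{- \frac{40}{73} - -2718} = 17185 + \frac{1}{\left(-40\right) \frac{1}{73} + 2718} = 17185 + \frac{1}{- \frac{40}{73} + 2718} = 17185 + \frac{1}{\frac{198374}{73}} = 17185 + \frac{73}{198374} = \frac{3409057263}{198374}$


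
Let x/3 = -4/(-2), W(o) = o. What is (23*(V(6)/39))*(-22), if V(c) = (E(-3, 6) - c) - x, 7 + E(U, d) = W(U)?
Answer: 11132/39 ≈ 285.44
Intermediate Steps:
x = 6 (x = 3*(-4/(-2)) = 3*(-4*(-½)) = 3*2 = 6)
E(U, d) = -7 + U
V(c) = -16 - c (V(c) = ((-7 - 3) - c) - 1*6 = (-10 - c) - 6 = -16 - c)
(23*(V(6)/39))*(-22) = (23*((-16 - 1*6)/39))*(-22) = (23*((-16 - 6)*(1/39)))*(-22) = (23*(-22*1/39))*(-22) = (23*(-22/39))*(-22) = -506/39*(-22) = 11132/39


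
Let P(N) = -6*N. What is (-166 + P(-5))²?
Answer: 18496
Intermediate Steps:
(-166 + P(-5))² = (-166 - 6*(-5))² = (-166 + 30)² = (-136)² = 18496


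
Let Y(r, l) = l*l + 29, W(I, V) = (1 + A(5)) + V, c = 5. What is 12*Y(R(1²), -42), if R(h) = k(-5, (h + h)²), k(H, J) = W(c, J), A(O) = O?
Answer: 21516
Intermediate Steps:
W(I, V) = 6 + V (W(I, V) = (1 + 5) + V = 6 + V)
k(H, J) = 6 + J
R(h) = 6 + 4*h² (R(h) = 6 + (h + h)² = 6 + (2*h)² = 6 + 4*h²)
Y(r, l) = 29 + l² (Y(r, l) = l² + 29 = 29 + l²)
12*Y(R(1²), -42) = 12*(29 + (-42)²) = 12*(29 + 1764) = 12*1793 = 21516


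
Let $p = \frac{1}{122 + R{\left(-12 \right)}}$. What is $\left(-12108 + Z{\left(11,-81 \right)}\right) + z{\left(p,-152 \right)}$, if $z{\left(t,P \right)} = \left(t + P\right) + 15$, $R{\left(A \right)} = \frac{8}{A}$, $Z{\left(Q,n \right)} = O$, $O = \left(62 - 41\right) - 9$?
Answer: $- \frac{4452809}{364} \approx -12233.0$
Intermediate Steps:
$O = 12$ ($O = 21 - 9 = 12$)
$Z{\left(Q,n \right)} = 12$
$p = \frac{3}{364}$ ($p = \frac{1}{122 + \frac{8}{-12}} = \frac{1}{122 + 8 \left(- \frac{1}{12}\right)} = \frac{1}{122 - \frac{2}{3}} = \frac{1}{\frac{364}{3}} = \frac{3}{364} \approx 0.0082418$)
$z{\left(t,P \right)} = 15 + P + t$ ($z{\left(t,P \right)} = \left(P + t\right) + 15 = 15 + P + t$)
$\left(-12108 + Z{\left(11,-81 \right)}\right) + z{\left(p,-152 \right)} = \left(-12108 + 12\right) + \left(15 - 152 + \frac{3}{364}\right) = -12096 - \frac{49865}{364} = - \frac{4452809}{364}$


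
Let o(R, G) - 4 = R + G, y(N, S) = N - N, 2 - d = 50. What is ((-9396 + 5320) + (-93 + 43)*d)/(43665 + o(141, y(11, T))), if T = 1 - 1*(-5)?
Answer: -838/21905 ≈ -0.038256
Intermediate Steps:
d = -48 (d = 2 - 1*50 = 2 - 50 = -48)
T = 6 (T = 1 + 5 = 6)
y(N, S) = 0
o(R, G) = 4 + G + R (o(R, G) = 4 + (R + G) = 4 + (G + R) = 4 + G + R)
((-9396 + 5320) + (-93 + 43)*d)/(43665 + o(141, y(11, T))) = ((-9396 + 5320) + (-93 + 43)*(-48))/(43665 + (4 + 0 + 141)) = (-4076 - 50*(-48))/(43665 + 145) = (-4076 + 2400)/43810 = -1676*1/43810 = -838/21905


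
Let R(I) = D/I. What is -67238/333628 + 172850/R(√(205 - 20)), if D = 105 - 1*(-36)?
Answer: -33619/166814 + 172850*√185/141 ≈ 16674.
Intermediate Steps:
D = 141 (D = 105 + 36 = 141)
R(I) = 141/I
-67238/333628 + 172850/R(√(205 - 20)) = -67238/333628 + 172850/((141/(√(205 - 20)))) = -67238*1/333628 + 172850/((141/(√185))) = -33619/166814 + 172850/((141*(√185/185))) = -33619/166814 + 172850/((141*√185/185)) = -33619/166814 + 172850*(√185/141) = -33619/166814 + 172850*√185/141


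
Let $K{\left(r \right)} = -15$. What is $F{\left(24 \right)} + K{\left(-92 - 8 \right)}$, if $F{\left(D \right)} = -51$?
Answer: $-66$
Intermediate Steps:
$F{\left(24 \right)} + K{\left(-92 - 8 \right)} = -51 - 15 = -66$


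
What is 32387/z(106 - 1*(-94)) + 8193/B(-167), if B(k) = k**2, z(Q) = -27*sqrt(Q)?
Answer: 8193/27889 - 32387*sqrt(2)/540 ≈ -84.525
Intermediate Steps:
32387/z(106 - 1*(-94)) + 8193/B(-167) = 32387/((-27*sqrt(106 - 1*(-94)))) + 8193/((-167)**2) = 32387/((-27*sqrt(106 + 94))) + 8193/27889 = 32387/((-270*sqrt(2))) + 8193*(1/27889) = 32387/((-270*sqrt(2))) + 8193/27889 = 32387*(-sqrt(2)/540) + 8193/27889 = -32387*sqrt(2)/540 + 8193/27889 = 8193/27889 - 32387*sqrt(2)/540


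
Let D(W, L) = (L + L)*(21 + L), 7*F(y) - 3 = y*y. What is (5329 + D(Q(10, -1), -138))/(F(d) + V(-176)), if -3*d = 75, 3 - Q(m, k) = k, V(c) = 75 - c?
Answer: 263347/2385 ≈ 110.42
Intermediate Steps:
Q(m, k) = 3 - k
d = -25 (d = -1/3*75 = -25)
F(y) = 3/7 + y**2/7 (F(y) = 3/7 + (y*y)/7 = 3/7 + y**2/7)
D(W, L) = 2*L*(21 + L) (D(W, L) = (2*L)*(21 + L) = 2*L*(21 + L))
(5329 + D(Q(10, -1), -138))/(F(d) + V(-176)) = (5329 + 2*(-138)*(21 - 138))/((3/7 + (1/7)*(-25)**2) + (75 - 1*(-176))) = (5329 + 2*(-138)*(-117))/((3/7 + (1/7)*625) + (75 + 176)) = (5329 + 32292)/((3/7 + 625/7) + 251) = 37621/(628/7 + 251) = 37621/(2385/7) = 37621*(7/2385) = 263347/2385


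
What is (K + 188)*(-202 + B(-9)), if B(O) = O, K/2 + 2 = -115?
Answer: 9706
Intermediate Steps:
K = -234 (K = -4 + 2*(-115) = -4 - 230 = -234)
(K + 188)*(-202 + B(-9)) = (-234 + 188)*(-202 - 9) = -46*(-211) = 9706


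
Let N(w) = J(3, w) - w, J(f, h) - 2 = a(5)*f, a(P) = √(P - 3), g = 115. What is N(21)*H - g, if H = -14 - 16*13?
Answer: 4103 - 666*√2 ≈ 3161.1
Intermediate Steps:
a(P) = √(-3 + P)
H = -222 (H = -14 - 208 = -222)
J(f, h) = 2 + f*√2 (J(f, h) = 2 + √(-3 + 5)*f = 2 + √2*f = 2 + f*√2)
N(w) = 2 - w + 3*√2 (N(w) = (2 + 3*√2) - w = 2 - w + 3*√2)
N(21)*H - g = (2 - 1*21 + 3*√2)*(-222) - 1*115 = (2 - 21 + 3*√2)*(-222) - 115 = (-19 + 3*√2)*(-222) - 115 = (4218 - 666*√2) - 115 = 4103 - 666*√2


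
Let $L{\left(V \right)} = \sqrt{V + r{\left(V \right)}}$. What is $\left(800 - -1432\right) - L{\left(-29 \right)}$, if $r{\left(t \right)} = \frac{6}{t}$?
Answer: $2232 - \frac{11 i \sqrt{203}}{29} \approx 2232.0 - 5.4043 i$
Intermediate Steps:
$L{\left(V \right)} = \sqrt{V + \frac{6}{V}}$
$\left(800 - -1432\right) - L{\left(-29 \right)} = \left(800 - -1432\right) - \sqrt{-29 + \frac{6}{-29}} = \left(800 + 1432\right) - \sqrt{-29 + 6 \left(- \frac{1}{29}\right)} = 2232 - \sqrt{-29 - \frac{6}{29}} = 2232 - \sqrt{- \frac{847}{29}} = 2232 - \frac{11 i \sqrt{203}}{29}$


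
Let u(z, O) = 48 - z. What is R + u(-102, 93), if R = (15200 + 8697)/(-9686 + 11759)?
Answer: 334847/2073 ≈ 161.53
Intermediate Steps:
R = 23897/2073 ≈ 11.528
R + u(-102, 93) = 23897/2073 + (48 - 1*(-102)) = 23897/2073 + (48 + 102) = 23897/2073 + 150 = 334847/2073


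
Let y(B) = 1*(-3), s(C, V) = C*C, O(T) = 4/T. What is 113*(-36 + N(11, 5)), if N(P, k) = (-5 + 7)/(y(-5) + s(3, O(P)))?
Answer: -12091/3 ≈ -4030.3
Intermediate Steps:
s(C, V) = C²
y(B) = -3
N(P, k) = ⅓ (N(P, k) = (-5 + 7)/(-3 + 3²) = 2/(-3 + 9) = 2/6 = 2*(⅙) = ⅓)
113*(-36 + N(11, 5)) = 113*(-36 + ⅓) = 113*(-107/3) = -12091/3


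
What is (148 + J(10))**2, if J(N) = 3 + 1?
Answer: 23104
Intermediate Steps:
J(N) = 4
(148 + J(10))**2 = (148 + 4)**2 = 152**2 = 23104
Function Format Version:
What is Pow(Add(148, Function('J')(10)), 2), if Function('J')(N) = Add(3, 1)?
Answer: 23104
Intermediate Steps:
Function('J')(N) = 4
Pow(Add(148, Function('J')(10)), 2) = Pow(Add(148, 4), 2) = Pow(152, 2) = 23104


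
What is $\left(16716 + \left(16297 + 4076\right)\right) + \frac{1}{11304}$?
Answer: $\frac{419254057}{11304} \approx 37089.0$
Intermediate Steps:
$\left(16716 + \left(16297 + 4076\right)\right) + \frac{1}{11304} = \left(16716 + 20373\right) + \frac{1}{11304} = 37089 + \frac{1}{11304} = \frac{419254057}{11304}$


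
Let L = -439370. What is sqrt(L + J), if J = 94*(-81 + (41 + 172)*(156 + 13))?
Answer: sqrt(2936734) ≈ 1713.7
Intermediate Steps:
J = 3376104 (J = 94*(-81 + 213*169) = 94*(-81 + 35997) = 94*35916 = 3376104)
sqrt(L + J) = sqrt(-439370 + 3376104) = sqrt(2936734)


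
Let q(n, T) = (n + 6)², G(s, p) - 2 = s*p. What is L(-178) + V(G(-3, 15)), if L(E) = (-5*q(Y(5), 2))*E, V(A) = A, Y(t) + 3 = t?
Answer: 56917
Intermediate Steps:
Y(t) = -3 + t
G(s, p) = 2 + p*s (G(s, p) = 2 + s*p = 2 + p*s)
q(n, T) = (6 + n)²
L(E) = -320*E (L(E) = (-5*(6 + (-3 + 5))²)*E = (-5*(6 + 2)²)*E = (-5*8²)*E = (-5*64)*E = -320*E)
L(-178) + V(G(-3, 15)) = -320*(-178) + (2 + 15*(-3)) = 56960 + (2 - 45) = 56960 - 43 = 56917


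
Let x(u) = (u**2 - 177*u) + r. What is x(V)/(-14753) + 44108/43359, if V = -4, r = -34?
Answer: 620807614/639675327 ≈ 0.97050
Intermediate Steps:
x(u) = -34 + u**2 - 177*u (x(u) = (u**2 - 177*u) - 34 = -34 + u**2 - 177*u)
x(V)/(-14753) + 44108/43359 = (-34 + (-4)**2 - 177*(-4))/(-14753) + 44108/43359 = (-34 + 16 + 708)*(-1/14753) + 44108*(1/43359) = 690*(-1/14753) + 44108/43359 = -690/14753 + 44108/43359 = 620807614/639675327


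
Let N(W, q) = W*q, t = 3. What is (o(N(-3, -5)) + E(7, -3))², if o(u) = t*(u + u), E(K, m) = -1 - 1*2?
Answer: 7569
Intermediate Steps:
E(K, m) = -3 (E(K, m) = -1 - 2 = -3)
o(u) = 6*u (o(u) = 3*(u + u) = 3*(2*u) = 6*u)
(o(N(-3, -5)) + E(7, -3))² = (6*(-3*(-5)) - 3)² = (6*15 - 3)² = (90 - 3)² = 87² = 7569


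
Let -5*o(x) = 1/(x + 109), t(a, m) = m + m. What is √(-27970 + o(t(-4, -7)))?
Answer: I*√252429269/95 ≈ 167.24*I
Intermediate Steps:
t(a, m) = 2*m
o(x) = -1/(5*(109 + x)) (o(x) = -1/(5*(x + 109)) = -1/(5*(109 + x)))
√(-27970 + o(t(-4, -7))) = √(-27970 - 1/(545 + 5*(2*(-7)))) = √(-27970 - 1/(545 + 5*(-14))) = √(-27970 - 1/(545 - 70)) = √(-27970 - 1/475) = √(-13285751/475) = I*√252429269/95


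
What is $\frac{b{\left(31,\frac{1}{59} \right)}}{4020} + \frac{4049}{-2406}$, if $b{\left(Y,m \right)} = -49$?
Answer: $- \frac{2732479}{1612020} \approx -1.6951$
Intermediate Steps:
$\frac{b{\left(31,\frac{1}{59} \right)}}{4020} + \frac{4049}{-2406} = - \frac{49}{4020} + \frac{4049}{-2406} = \left(-49\right) \frac{1}{4020} + 4049 \left(- \frac{1}{2406}\right) = - \frac{49}{4020} - \frac{4049}{2406} = - \frac{2732479}{1612020}$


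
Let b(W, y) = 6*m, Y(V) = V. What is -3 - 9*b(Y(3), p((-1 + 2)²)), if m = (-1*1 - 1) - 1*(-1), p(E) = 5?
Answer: 51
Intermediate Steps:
m = -1 (m = (-1 - 1) + 1 = -2 + 1 = -1)
b(W, y) = -6 (b(W, y) = 6*(-1) = -6)
-3 - 9*b(Y(3), p((-1 + 2)²)) = -3 - 9*(-6) = -3 + 54 = 51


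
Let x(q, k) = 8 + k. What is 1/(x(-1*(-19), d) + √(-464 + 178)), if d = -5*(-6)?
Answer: 19/865 - I*√286/1730 ≈ 0.021965 - 0.0097755*I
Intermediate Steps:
d = 30
1/(x(-1*(-19), d) + √(-464 + 178)) = 1/((8 + 30) + √(-464 + 178)) = 1/(38 + √(-286)) = 1/(38 + I*√286)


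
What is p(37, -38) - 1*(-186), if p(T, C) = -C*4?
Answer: 338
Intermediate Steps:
p(T, C) = -4*C
p(37, -38) - 1*(-186) = -4*(-38) - 1*(-186) = 152 + 186 = 338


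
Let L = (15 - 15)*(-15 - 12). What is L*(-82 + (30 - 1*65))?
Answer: 0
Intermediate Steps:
L = 0 (L = 0*(-27) = 0)
L*(-82 + (30 - 1*65)) = 0*(-82 + (30 - 1*65)) = 0*(-82 + (30 - 65)) = 0*(-82 - 35) = 0*(-117) = 0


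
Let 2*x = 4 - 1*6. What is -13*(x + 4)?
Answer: -39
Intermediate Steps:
x = -1 (x = (4 - 1*6)/2 = (4 - 6)/2 = (½)*(-2) = -1)
-13*(x + 4) = -13*(-1 + 4) = -13*3 = -39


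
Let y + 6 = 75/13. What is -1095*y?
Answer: 3285/13 ≈ 252.69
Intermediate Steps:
y = -3/13 (y = -6 + 75/13 = -3/13 ≈ -0.23077)
-1095*y = -1095*(-3/13) = 3285/13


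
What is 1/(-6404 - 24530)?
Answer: -1/30934 ≈ -3.2327e-5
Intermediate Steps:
1/(-6404 - 24530) = 1/(-30934) = -1/30934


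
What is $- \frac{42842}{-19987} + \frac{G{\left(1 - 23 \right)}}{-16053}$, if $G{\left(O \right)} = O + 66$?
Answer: $\frac{686863198}{320851311} \approx 2.1408$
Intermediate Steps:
$G{\left(O \right)} = 66 + O$
$- \frac{42842}{-19987} + \frac{G{\left(1 - 23 \right)}}{-16053} = - \frac{42842}{-19987} + \frac{66 + \left(1 - 23\right)}{-16053} = \left(-42842\right) \left(- \frac{1}{19987}\right) + \left(66 - 22\right) \left(- \frac{1}{16053}\right) = \frac{42842}{19987} + 44 \left(- \frac{1}{16053}\right) = \frac{42842}{19987} - \frac{44}{16053} = \frac{686863198}{320851311}$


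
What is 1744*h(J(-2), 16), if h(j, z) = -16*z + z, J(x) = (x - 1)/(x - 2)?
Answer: -418560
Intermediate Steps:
J(x) = (-1 + x)/(-2 + x)
h(j, z) = -15*z
1744*h(J(-2), 16) = 1744*(-15*16) = 1744*(-240) = -418560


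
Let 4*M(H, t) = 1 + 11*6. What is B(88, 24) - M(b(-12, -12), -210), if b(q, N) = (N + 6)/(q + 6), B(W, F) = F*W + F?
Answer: 8477/4 ≈ 2119.3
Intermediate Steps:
B(W, F) = F + F*W
b(q, N) = (6 + N)/(6 + q)
M(H, t) = 67/4 (M(H, t) = (1 + 11*6)/4 = (1 + 66)/4 = (1/4)*67 = 67/4)
B(88, 24) - M(b(-12, -12), -210) = 24*(1 + 88) - 1*67/4 = 24*89 - 67/4 = 2136 - 67/4 = 8477/4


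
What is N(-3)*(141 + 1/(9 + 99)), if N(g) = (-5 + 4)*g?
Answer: 15229/36 ≈ 423.03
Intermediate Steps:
N(g) = -g
N(-3)*(141 + 1/(9 + 99)) = (-1*(-3))*(141 + 1/(9 + 99)) = 3*(141 + 1/108) = 3*(15229/108) = 15229/36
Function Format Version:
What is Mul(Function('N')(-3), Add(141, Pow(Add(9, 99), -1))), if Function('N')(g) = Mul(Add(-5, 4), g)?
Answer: Rational(15229, 36) ≈ 423.03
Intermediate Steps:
Function('N')(g) = Mul(-1, g)
Mul(Function('N')(-3), Add(141, Pow(Add(9, 99), -1))) = Mul(Mul(-1, -3), Add(141, Pow(Add(9, 99), -1))) = Mul(3, Add(141, Pow(108, -1))) = Mul(3, Add(141, Rational(1, 108))) = Mul(3, Rational(15229, 108)) = Rational(15229, 36)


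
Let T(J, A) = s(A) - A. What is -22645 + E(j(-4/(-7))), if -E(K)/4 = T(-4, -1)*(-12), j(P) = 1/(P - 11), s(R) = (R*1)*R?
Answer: -22549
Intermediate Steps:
s(R) = R² (s(R) = R*R = R²)
j(P) = 1/(-11 + P)
T(J, A) = A² - A
E(K) = 96 (E(K) = -4*(-(-1 - 1))*(-12) = -4*(-1*(-2))*(-12) = -8*(-12) = -4*(-24) = 96)
-22645 + E(j(-4/(-7))) = -22645 + 96 = -22549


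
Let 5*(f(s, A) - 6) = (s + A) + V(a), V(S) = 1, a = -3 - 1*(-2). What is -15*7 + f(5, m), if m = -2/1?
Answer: -491/5 ≈ -98.200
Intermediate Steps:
a = -1 (a = -3 + 2 = -1)
m = -2 (m = -2*1 = -2)
f(s, A) = 31/5 + A/5 + s/5 (f(s, A) = 6 + ((s + A) + 1)/5 = 6 + ((A + s) + 1)/5 = 6 + (1 + A + s)/5 = 6 + (⅕ + A/5 + s/5) = 31/5 + A/5 + s/5)
-15*7 + f(5, m) = -15*7 + (31/5 + (⅕)*(-2) + (⅕)*5) = -105 + (31/5 - ⅖ + 1) = -105 + 34/5 = -491/5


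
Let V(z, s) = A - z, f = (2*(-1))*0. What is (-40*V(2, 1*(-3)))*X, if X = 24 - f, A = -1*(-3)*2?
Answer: -3840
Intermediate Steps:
f = 0 (f = -2*0 = 0)
A = 6 (A = 3*2 = 6)
X = 24 (X = 24 - 1*0 = 24 + 0 = 24)
V(z, s) = 6 - z
(-40*V(2, 1*(-3)))*X = -40*(6 - 1*2)*24 = -40*(6 - 2)*24 = -40*4*24 = -160*24 = -3840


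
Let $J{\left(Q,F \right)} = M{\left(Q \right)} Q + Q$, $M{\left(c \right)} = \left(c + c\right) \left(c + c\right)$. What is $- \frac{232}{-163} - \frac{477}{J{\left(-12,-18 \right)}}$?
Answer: $\frac{561373}{376204} \approx 1.4922$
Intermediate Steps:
$M{\left(c \right)} = 4 c^{2}$ ($M{\left(c \right)} = 2 c 2 c = 4 c^{2}$)
$J{\left(Q,F \right)} = Q + 4 Q^{3}$ ($J{\left(Q,F \right)} = 4 Q^{2} Q + Q = 4 Q^{3} + Q = Q + 4 Q^{3}$)
$- \frac{232}{-163} - \frac{477}{J{\left(-12,-18 \right)}} = - \frac{232}{-163} - \frac{477}{-12 + 4 \left(-12\right)^{3}} = \left(-232\right) \left(- \frac{1}{163}\right) - \frac{477}{-12 + 4 \left(-1728\right)} = \frac{232}{163} - \frac{477}{-12 - 6912} = \frac{232}{163} - \frac{477}{-6924} = \frac{232}{163} - - \frac{159}{2308} = \frac{232}{163} + \frac{159}{2308} = \frac{561373}{376204}$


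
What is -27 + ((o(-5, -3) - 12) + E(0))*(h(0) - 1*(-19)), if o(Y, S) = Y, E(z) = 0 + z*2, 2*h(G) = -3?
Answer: -649/2 ≈ -324.50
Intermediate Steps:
h(G) = -3/2 (h(G) = (½)*(-3) = -3/2)
E(z) = 2*z (E(z) = 0 + 2*z = 2*z)
-27 + ((o(-5, -3) - 12) + E(0))*(h(0) - 1*(-19)) = -27 + ((-5 - 12) + 2*0)*(-3/2 - 1*(-19)) = -27 + (-17 + 0)*(-3/2 + 19) = -27 - 17*35/2 = -27 - 595/2 = -649/2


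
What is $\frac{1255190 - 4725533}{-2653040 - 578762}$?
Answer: $\frac{3470343}{3231802} \approx 1.0738$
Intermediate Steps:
$\frac{1255190 - 4725533}{-2653040 - 578762} = - \frac{3470343}{-3231802} = \left(-3470343\right) \left(- \frac{1}{3231802}\right) = \frac{3470343}{3231802}$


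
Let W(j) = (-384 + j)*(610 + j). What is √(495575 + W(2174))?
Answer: 7*√111815 ≈ 2340.7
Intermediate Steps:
√(495575 + W(2174)) = √(495575 + (-234240 + 2174² + 226*2174)) = √(495575 + (-234240 + 4726276 + 491324)) = √(495575 + 4983360) = √5478935 = 7*√111815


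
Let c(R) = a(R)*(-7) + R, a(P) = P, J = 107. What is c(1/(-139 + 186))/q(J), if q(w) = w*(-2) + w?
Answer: 6/5029 ≈ 0.0011931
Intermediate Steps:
q(w) = -w (q(w) = -2*w + w = -w)
c(R) = -6*R (c(R) = R*(-7) + R = -7*R + R = -6*R)
c(1/(-139 + 186))/q(J) = (-6/(-139 + 186))/((-1*107)) = -6/47/(-107) = -6*1/47*(-1/107) = -6/47*(-1/107) = 6/5029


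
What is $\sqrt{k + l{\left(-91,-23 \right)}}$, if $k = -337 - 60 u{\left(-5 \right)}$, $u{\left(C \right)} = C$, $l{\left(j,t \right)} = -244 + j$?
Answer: $2 i \sqrt{93} \approx 19.287 i$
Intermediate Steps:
$k = -37$ ($k = -337 - -300 = -337 + 300 = -37$)
$\sqrt{k + l{\left(-91,-23 \right)}} = \sqrt{-37 - 335} = \sqrt{-372} = 2 i \sqrt{93}$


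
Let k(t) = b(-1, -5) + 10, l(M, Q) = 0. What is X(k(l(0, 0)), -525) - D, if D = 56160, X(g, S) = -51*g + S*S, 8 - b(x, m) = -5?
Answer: 218292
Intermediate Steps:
b(x, m) = 13 (b(x, m) = 8 - 1*(-5) = 8 + 5 = 13)
k(t) = 23 (k(t) = 13 + 10 = 23)
X(g, S) = S² - 51*g (X(g, S) = -51*g + S² = S² - 51*g)
X(k(l(0, 0)), -525) - D = ((-525)² - 51*23) - 1*56160 = (275625 - 1173) - 56160 = 274452 - 56160 = 218292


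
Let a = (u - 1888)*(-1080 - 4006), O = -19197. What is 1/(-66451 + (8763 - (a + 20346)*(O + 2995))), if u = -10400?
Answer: 1/1012902223340 ≈ 9.8726e-13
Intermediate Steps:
a = 62496768 (a = (-10400 - 1888)*(-1080 - 4006) = -12288*(-5086) = 62496768)
1/(-66451 + (8763 - (a + 20346)*(O + 2995))) = 1/(-66451 + (8763 - (62496768 + 20346)*(-19197 + 2995))) = 1/(-66451 + (8763 - 62517114*(-16202))) = 1/(-66451 + (8763 - 1*(-1012902281028))) = 1/(-66451 + (8763 + 1012902281028)) = 1/(-66451 + 1012902289791) = 1/1012902223340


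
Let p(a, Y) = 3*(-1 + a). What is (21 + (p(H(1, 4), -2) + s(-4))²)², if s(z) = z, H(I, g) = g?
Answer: 2116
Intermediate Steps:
p(a, Y) = -3 + 3*a
(21 + (p(H(1, 4), -2) + s(-4))²)² = (21 + ((-3 + 3*4) - 4)²)² = (21 + ((-3 + 12) - 4)²)² = (21 + (9 - 4)²)² = (21 + 5²)² = (21 + 25)² = 46² = 2116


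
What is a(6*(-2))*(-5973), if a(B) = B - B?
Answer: 0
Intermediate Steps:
a(B) = 0
a(6*(-2))*(-5973) = 0*(-5973) = 0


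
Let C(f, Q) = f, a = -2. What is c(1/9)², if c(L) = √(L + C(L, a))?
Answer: 2/9 ≈ 0.22222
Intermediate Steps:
c(L) = √2*√L (c(L) = √(L + L) = √(2*L) = √2*√L)
c(1/9)² = (√2*√(1/9))² = (√2*√(⅑))² = (√2*(⅓))² = (√2/3)² = 2/9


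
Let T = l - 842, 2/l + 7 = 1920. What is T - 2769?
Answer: -6907841/1913 ≈ -3611.0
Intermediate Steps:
l = 2/1913 (l = 2/(-7 + 1920) = 2/1913 ≈ 0.0010455)
T = -1610744/1913 (T = 2/1913 - 842 = -1610744/1913 ≈ -842.00)
T - 2769 = -1610744/1913 - 2769 = -6907841/1913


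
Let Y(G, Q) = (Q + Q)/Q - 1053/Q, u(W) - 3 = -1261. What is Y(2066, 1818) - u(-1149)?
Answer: 254403/202 ≈ 1259.4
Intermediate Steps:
u(W) = -1258 (u(W) = 3 - 1261 = -1258)
Y(G, Q) = 2 - 1053/Q (Y(G, Q) = (2*Q)/Q - 1053/Q = 2 - 1053/Q)
Y(2066, 1818) - u(-1149) = (2 - 1053/1818) - 1*(-1258) = (2 - 1053*1/1818) + 1258 = (2 - 117/202) + 1258 = 287/202 + 1258 = 254403/202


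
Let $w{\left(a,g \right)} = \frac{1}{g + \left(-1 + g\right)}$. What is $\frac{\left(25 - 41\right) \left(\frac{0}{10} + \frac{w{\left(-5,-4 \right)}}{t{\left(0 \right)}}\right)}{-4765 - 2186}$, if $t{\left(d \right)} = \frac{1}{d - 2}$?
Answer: $\frac{32}{62559} \approx 0.00051152$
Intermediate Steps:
$t{\left(d \right)} = \frac{1}{-2 + d}$
$w{\left(a,g \right)} = \frac{1}{-1 + 2 g}$
$\frac{\left(25 - 41\right) \left(\frac{0}{10} + \frac{w{\left(-5,-4 \right)}}{t{\left(0 \right)}}\right)}{-4765 - 2186} = \frac{\left(25 - 41\right) \left(\frac{0}{10} + \frac{1}{\left(-1 + 2 \left(-4\right)\right) \frac{1}{-2 + 0}}\right)}{-4765 - 2186} = \frac{\left(-16\right) \left(0 \cdot \frac{1}{10} + \frac{1}{\left(-1 - 8\right) \frac{1}{-2}}\right)}{-4765 - 2186} = \frac{\left(-16\right) \left(0 + \frac{1}{\left(-9\right) \left(- \frac{1}{2}\right)}\right)}{-6951} = - 16 \left(0 - - \frac{2}{9}\right) \left(- \frac{1}{6951}\right) = - 16 \left(0 + \frac{2}{9}\right) \left(- \frac{1}{6951}\right) = \left(-16\right) \frac{2}{9} \left(- \frac{1}{6951}\right) = \left(- \frac{32}{9}\right) \left(- \frac{1}{6951}\right) = \frac{32}{62559}$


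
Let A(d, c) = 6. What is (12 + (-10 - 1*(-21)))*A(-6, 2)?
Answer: 138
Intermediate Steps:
(12 + (-10 - 1*(-21)))*A(-6, 2) = (12 + (-10 - 1*(-21)))*6 = (12 + (-10 + 21))*6 = (12 + 11)*6 = 23*6 = 138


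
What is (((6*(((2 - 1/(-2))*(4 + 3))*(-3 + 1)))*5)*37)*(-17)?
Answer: 660450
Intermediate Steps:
(((6*(((2 - 1/(-2))*(4 + 3))*(-3 + 1)))*5)*37)*(-17) = (((6*(((2 - 1*(-½))*7)*(-2)))*5)*37)*(-17) = (((6*(((2 + ½)*7)*(-2)))*5)*37)*(-17) = (((6*(((5/2)*7)*(-2)))*5)*37)*(-17) = (((6*((35/2)*(-2)))*5)*37)*(-17) = (((6*(-35))*5)*37)*(-17) = (-210*5*37)*(-17) = -1050*37*(-17) = -38850*(-17) = 660450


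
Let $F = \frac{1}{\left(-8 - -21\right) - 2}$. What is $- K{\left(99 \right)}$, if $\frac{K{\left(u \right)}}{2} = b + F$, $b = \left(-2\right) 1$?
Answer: $\frac{42}{11} \approx 3.8182$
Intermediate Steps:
$F = \frac{1}{11}$ ($F = \frac{1}{\left(-8 + 21\right) - 2} = \frac{1}{13 - 2} = \frac{1}{11} \approx 0.090909$)
$b = -2$
$K{\left(u \right)} = - \frac{42}{11}$ ($K{\left(u \right)} = 2 \left(-2 + \frac{1}{11}\right) = 2 \left(- \frac{21}{11}\right) = - \frac{42}{11}$)
$- K{\left(99 \right)} = \left(-1\right) \left(- \frac{42}{11}\right) = \frac{42}{11}$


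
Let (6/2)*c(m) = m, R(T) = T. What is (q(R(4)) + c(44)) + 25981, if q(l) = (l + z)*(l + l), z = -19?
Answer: 77627/3 ≈ 25876.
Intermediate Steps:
c(m) = m/3
q(l) = 2*l*(-19 + l) (q(l) = (l - 19)*(l + l) = (-19 + l)*(2*l) = 2*l*(-19 + l))
(q(R(4)) + c(44)) + 25981 = (2*4*(-19 + 4) + (⅓)*44) + 25981 = (2*4*(-15) + 44/3) + 25981 = (-120 + 44/3) + 25981 = -316/3 + 25981 = 77627/3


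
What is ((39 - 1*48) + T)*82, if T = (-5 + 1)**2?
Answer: 574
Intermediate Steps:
T = 16 (T = (-4)**2 = 16)
((39 - 1*48) + T)*82 = ((39 - 1*48) + 16)*82 = ((39 - 48) + 16)*82 = (-9 + 16)*82 = 7*82 = 574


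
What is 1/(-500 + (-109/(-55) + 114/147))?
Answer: -2695/1340069 ≈ -0.0020111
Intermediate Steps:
1/(-500 + (-109/(-55) + 114/147)) = 1/(-500 + (-109*(-1/55) + 114*(1/147))) = 1/(-500 + (109/55 + 38/49)) = 1/(-500 + 7431/2695) = 1/(-1340069/2695) = -2695/1340069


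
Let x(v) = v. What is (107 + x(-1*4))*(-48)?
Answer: -4944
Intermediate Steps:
(107 + x(-1*4))*(-48) = (107 - 1*4)*(-48) = (107 - 4)*(-48) = 103*(-48) = -4944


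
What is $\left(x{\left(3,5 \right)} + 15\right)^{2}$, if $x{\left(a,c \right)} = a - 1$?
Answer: $289$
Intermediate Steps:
$x{\left(a,c \right)} = -1 + a$
$\left(x{\left(3,5 \right)} + 15\right)^{2} = \left(\left(-1 + 3\right) + 15\right)^{2} = \left(2 + 15\right)^{2} = 17^{2} = 289$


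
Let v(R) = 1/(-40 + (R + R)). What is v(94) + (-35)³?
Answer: -6345499/148 ≈ -42875.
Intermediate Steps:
v(R) = 1/(-40 + 2*R)
v(94) + (-35)³ = 1/(2*(-20 + 94)) + (-35)³ = (½)/74 - 42875 = (½)*(1/74) - 42875 = 1/148 - 42875 = -6345499/148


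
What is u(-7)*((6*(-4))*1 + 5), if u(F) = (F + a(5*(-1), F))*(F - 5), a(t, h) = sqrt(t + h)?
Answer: -1596 + 456*I*sqrt(3) ≈ -1596.0 + 789.82*I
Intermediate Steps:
a(t, h) = sqrt(h + t)
u(F) = (-5 + F)*(F + sqrt(-5 + F)) (u(F) = (F + sqrt(F + 5*(-1)))*(F - 5) = (F + sqrt(F - 5))*(-5 + F) = (F + sqrt(-5 + F))*(-5 + F) = (-5 + F)*(F + sqrt(-5 + F)))
u(-7)*((6*(-4))*1 + 5) = ((-7)**2 - 5*(-7) - 5*sqrt(-5 - 7) - 7*sqrt(-5 - 7))*((6*(-4))*1 + 5) = (49 + 35 - 10*I*sqrt(3) - 14*I*sqrt(3))*(-24*1 + 5) = (49 + 35 - 10*I*sqrt(3) - 14*I*sqrt(3))*(-24 + 5) = (49 + 35 - 10*I*sqrt(3) - 14*I*sqrt(3))*(-19) = (84 - 24*I*sqrt(3))*(-19) = -1596 + 456*I*sqrt(3)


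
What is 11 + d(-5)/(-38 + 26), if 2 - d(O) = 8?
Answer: 23/2 ≈ 11.500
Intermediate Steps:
d(O) = -6 (d(O) = 2 - 1*8 = 2 - 8 = -6)
11 + d(-5)/(-38 + 26) = 11 - 6/(-38 + 26) = 11 - 6/(-12) = 11 - 1/12*(-6) = 11 + ½ = 23/2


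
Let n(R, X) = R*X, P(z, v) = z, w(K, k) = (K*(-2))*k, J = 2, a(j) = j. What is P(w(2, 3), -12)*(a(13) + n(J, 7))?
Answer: -324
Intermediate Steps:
w(K, k) = -2*K*k (w(K, k) = (-2*K)*k = -2*K*k)
P(w(2, 3), -12)*(a(13) + n(J, 7)) = (-2*2*3)*(13 + 2*7) = -12*(13 + 14) = -12*27 = -324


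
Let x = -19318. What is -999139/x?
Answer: 999139/19318 ≈ 51.721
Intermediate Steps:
-999139/x = -999139/(-19318) = -999139*(-1/19318) = 999139/19318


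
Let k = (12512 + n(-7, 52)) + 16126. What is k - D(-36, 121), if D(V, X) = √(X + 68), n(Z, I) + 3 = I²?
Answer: 31339 - 3*√21 ≈ 31325.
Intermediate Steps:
n(Z, I) = -3 + I²
D(V, X) = √(68 + X)
k = 31339 (k = (12512 + (-3 + 52²)) + 16126 = (12512 + (-3 + 2704)) + 16126 = (12512 + 2701) + 16126 = 15213 + 16126 = 31339)
k - D(-36, 121) = 31339 - √(68 + 121) = 31339 - √189 = 31339 - 3*√21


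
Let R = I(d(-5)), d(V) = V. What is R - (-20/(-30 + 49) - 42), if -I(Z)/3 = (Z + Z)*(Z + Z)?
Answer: -4882/19 ≈ -256.95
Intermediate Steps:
I(Z) = -12*Z² (I(Z) = -3*(Z + Z)*(Z + Z) = -3*2*Z*2*Z = -12*Z²)
R = -300 (R = -12*(-5)² = -12*25 = -300)
R - (-20/(-30 + 49) - 42) = -300 - (-20/(-30 + 49) - 42) = -300 - (-20/19 - 42) = -300 - 1*(-818/19) = -300 + 818/19 = -4882/19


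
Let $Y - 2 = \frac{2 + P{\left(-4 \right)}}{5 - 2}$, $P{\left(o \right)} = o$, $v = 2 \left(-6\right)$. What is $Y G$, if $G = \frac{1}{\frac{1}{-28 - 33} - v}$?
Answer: $\frac{244}{2193} \approx 0.11126$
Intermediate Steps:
$v = -12$
$Y = \frac{4}{3}$ ($Y = 2 + \frac{2 - 4}{5 - 2} = 2 - \frac{2}{3} = \frac{4}{3} \approx 1.3333$)
$G = \frac{61}{731}$ ($G = \frac{1}{\frac{1}{-28 - 33} - -12} = \frac{1}{\frac{1}{-61} + 12} = \frac{1}{- \frac{1}{61} + 12} = \frac{1}{\frac{731}{61}} = \frac{61}{731} \approx 0.083447$)
$Y G = \frac{4}{3} \cdot \frac{61}{731} = \frac{244}{2193}$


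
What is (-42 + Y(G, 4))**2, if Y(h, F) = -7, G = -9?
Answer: 2401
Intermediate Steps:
(-42 + Y(G, 4))**2 = (-42 - 7)**2 = (-49)**2 = 2401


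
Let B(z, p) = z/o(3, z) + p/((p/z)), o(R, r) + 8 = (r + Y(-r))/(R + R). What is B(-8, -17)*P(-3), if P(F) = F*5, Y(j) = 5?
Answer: 1800/17 ≈ 105.88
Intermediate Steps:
o(R, r) = -8 + (5 + r)/(2*R) (o(R, r) = -8 + (r + 5)/(R + R) = -8 + (5 + r)/((2*R)) = -8 + (5 + r)*(1/(2*R)) = -8 + (5 + r)/(2*R))
P(F) = 5*F
B(z, p) = z + z/(-43/6 + z/6) (B(z, p) = z/(((1/2)*(5 + z - 16*3)/3)) + p/((p/z)) = z/(((1/2)*(1/3)*(5 + z - 48))) + p*(z/p) = z/(((1/2)*(1/3)*(-43 + z))) + z = z/(-43/6 + z/6) + z = z + z/(-43/6 + z/6))
B(-8, -17)*P(-3) = (-8*(-37 - 8)/(-43 - 8))*(5*(-3)) = -8*(-45)/(-51)*(-15) = -8*(-1/51)*(-45)*(-15) = -120/17*(-15) = 1800/17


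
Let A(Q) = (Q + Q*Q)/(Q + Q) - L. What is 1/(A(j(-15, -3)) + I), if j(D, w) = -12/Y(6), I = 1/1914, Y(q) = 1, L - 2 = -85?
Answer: 957/74168 ≈ 0.012903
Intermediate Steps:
L = -83 (L = 2 - 85 = -83)
I = 1/1914 ≈ 0.00052247
j(D, w) = -12 (j(D, w) = -12/1 = -12*1 = -12)
A(Q) = 83 + (Q + Q**2)/(2*Q) (A(Q) = (Q + Q*Q)/(Q + Q) - 1*(-83) = (Q + Q**2)/((2*Q)) + 83 = (Q + Q**2)*(1/(2*Q)) + 83 = (Q + Q**2)/(2*Q) + 83 = 83 + (Q + Q**2)/(2*Q))
1/(A(j(-15, -3)) + I) = 1/((167/2 + (1/2)*(-12)) + 1/1914) = 1/((167/2 - 6) + 1/1914) = 1/(155/2 + 1/1914) = 1/(74168/957) = 957/74168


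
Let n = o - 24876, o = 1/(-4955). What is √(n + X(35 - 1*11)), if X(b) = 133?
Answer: I*√607490759530/4955 ≈ 157.3*I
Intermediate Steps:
o = -1/4955 ≈ -0.00020182
n = -123260581/4955 (n = -1/4955 - 24876 = -123260581/4955 ≈ -24876.)
√(n + X(35 - 1*11)) = √(-123260581/4955 + 133) = √(-122601566/4955) = I*√607490759530/4955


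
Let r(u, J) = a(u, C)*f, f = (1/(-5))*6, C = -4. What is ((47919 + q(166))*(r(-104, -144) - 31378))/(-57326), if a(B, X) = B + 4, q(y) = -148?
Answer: 746612959/28663 ≈ 26048.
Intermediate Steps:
f = -6/5 (f = (1*(-1/5))*6 = -1/5*6 = -6/5 ≈ -1.2000)
a(B, X) = 4 + B
r(u, J) = -24/5 - 6*u/5 (r(u, J) = (4 + u)*(-6/5) = -24/5 - 6*u/5)
((47919 + q(166))*(r(-104, -144) - 31378))/(-57326) = ((47919 - 148)*((-24/5 - 6/5*(-104)) - 31378))/(-57326) = (47771*((-24/5 + 624/5) - 31378))*(-1/57326) = (47771*(120 - 31378))*(-1/57326) = (47771*(-31258))*(-1/57326) = -1493225918*(-1/57326) = 746612959/28663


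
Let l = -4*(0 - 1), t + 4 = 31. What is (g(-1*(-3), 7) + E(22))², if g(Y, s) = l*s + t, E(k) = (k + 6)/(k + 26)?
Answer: 444889/144 ≈ 3089.5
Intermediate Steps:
t = 27 (t = -4 + 31 = 27)
l = 4 (l = -4*(-1) = 4)
E(k) = (6 + k)/(26 + k)
g(Y, s) = 27 + 4*s (g(Y, s) = 4*s + 27 = 27 + 4*s)
(g(-1*(-3), 7) + E(22))² = ((27 + 4*7) + (6 + 22)/(26 + 22))² = ((27 + 28) + 28/48)² = (55 + (1/48)*28)² = (55 + 7/12)² = (667/12)² = 444889/144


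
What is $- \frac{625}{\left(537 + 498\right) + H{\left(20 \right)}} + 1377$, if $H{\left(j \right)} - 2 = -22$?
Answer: $\frac{279406}{203} \approx 1376.4$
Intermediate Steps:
$H{\left(j \right)} = -20$ ($H{\left(j \right)} = 2 - 22 = -20$)
$- \frac{625}{\left(537 + 498\right) + H{\left(20 \right)}} + 1377 = - \frac{625}{\left(537 + 498\right) - 20} + 1377 = - \frac{625}{1035 - 20} + 1377 = - \frac{625}{1015} + 1377 = \left(-625\right) \frac{1}{1015} + 1377 = - \frac{125}{203} + 1377 = \frac{279406}{203}$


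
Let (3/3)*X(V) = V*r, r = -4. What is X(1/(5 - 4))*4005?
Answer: -16020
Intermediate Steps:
X(V) = -4*V (X(V) = V*(-4) = -4*V)
X(1/(5 - 4))*4005 = -4/(5 - 4)*4005 = -4/1*4005 = -4*1*4005 = -4*4005 = -16020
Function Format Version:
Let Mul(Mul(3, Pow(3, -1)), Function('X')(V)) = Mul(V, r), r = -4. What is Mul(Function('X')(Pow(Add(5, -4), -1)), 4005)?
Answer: -16020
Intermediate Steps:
Function('X')(V) = Mul(-4, V) (Function('X')(V) = Mul(V, -4) = Mul(-4, V))
Mul(Function('X')(Pow(Add(5, -4), -1)), 4005) = Mul(Mul(-4, Pow(Add(5, -4), -1)), 4005) = Mul(Mul(-4, Pow(1, -1)), 4005) = Mul(Mul(-4, 1), 4005) = Mul(-4, 4005) = -16020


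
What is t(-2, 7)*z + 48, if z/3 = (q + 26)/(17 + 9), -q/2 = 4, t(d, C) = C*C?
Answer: 1947/13 ≈ 149.77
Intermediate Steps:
t(d, C) = C**2
q = -8 (q = -2*4 = -8)
z = 27/13 (z = 3*((-8 + 26)/(17 + 9)) = 3*(18/26) = 3*(18*(1/26)) = 3*(9/13) = 27/13 ≈ 2.0769)
t(-2, 7)*z + 48 = 7**2*(27/13) + 48 = 49*(27/13) + 48 = 1323/13 + 48 = 1947/13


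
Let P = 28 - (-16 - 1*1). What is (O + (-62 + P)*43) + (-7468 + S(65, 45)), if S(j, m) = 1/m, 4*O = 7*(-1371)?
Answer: -1907681/180 ≈ -10598.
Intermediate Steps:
O = -9597/4 (O = (7*(-1371))/4 = (¼)*(-9597) = -9597/4 ≈ -2399.3)
P = 45 (P = 28 - (-16 - 1) = 28 - 1*(-17) = 28 + 17 = 45)
(O + (-62 + P)*43) + (-7468 + S(65, 45)) = (-9597/4 + (-62 + 45)*43) + (-7468 + 1/45) = (-9597/4 - 17*43) + (-7468 + 1/45) = (-9597/4 - 731) - 336059/45 = -12521/4 - 336059/45 = -1907681/180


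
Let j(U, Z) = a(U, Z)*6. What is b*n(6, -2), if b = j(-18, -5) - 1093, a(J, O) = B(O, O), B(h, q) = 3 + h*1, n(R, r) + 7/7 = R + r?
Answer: -3315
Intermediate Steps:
n(R, r) = -1 + R + r (n(R, r) = -1 + (R + r) = -1 + R + r)
B(h, q) = 3 + h
a(J, O) = 3 + O
j(U, Z) = 18 + 6*Z (j(U, Z) = (3 + Z)*6 = 18 + 6*Z)
b = -1105 (b = (18 + 6*(-5)) - 1093 = (18 - 30) - 1093 = -12 - 1093 = -1105)
b*n(6, -2) = -1105*(-1 + 6 - 2) = -1105*3 = -3315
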